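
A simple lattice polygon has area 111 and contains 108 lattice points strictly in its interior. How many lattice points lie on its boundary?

Pick's theorem gives A = I + B/2 − 1, so B = 2(A − I + 1) = 2(111 − 108 + 1) = 8.

8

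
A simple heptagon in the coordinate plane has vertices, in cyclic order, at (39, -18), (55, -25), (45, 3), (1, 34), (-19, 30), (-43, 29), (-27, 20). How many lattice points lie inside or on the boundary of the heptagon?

By the shoelace formula, twice the signed area is |(39·(-25) − 55·(-18)) + (55·3 − 45·(-25)) + (45·34 − 1·3) + (1·30 − (-19)·34) + ((-19)·29 − (-43)·30) + ((-43)·20 − (-27)·29) + ((-27)·(-18) − 39·20)| = 3876, so the area is 1938.
Along each edge there are gcd(|Δx|,|Δy|)+1 lattice points, so counting each shared vertex once the boundary has gcd(16,7) + gcd(10,28) + gcd(44,31) + gcd(20,4) + gcd(24,1) + gcd(16,9) + gcd(66,38) = 1+2+1+4+1+1+2 = 12.
Pick's theorem gives I = A − B/2 + 1 = 1938 − 12/2 + 1 = 1933, so the closed region contains I + B = 1933 + 12 = 1945 lattice points.

1945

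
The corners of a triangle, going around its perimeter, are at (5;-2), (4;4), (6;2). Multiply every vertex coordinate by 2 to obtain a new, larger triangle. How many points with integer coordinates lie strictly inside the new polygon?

17

The shoelace formula gives twice the area as |(5·4 − 4·(-2)) + (4·2 − 6·4) + (6·(-2) − 5·2)| = 10, so the area is 5.
Along each edge there are gcd(|Δx|,|Δy|)+1 lattice points, so counting each shared vertex once the boundary has gcd(1,6) + gcd(2,2) + gcd(1,4) = 1+2+1 = 4.
Scaling by 2 multiplies the area by 2² = 4 (so the new area is 20) and multiplies the boundary lattice-point count by 2, giving 8.
By Pick's theorem, the interior count of the dilated polygon is 20 − 8/2 + 1 = 17.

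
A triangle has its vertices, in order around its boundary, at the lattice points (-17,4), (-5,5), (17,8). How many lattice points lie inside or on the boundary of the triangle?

The shoelace formula gives twice the area as |[(-17)·5 − (-5)·4] + [(-5)·8 − 17·5] + [17·4 − (-17)·8]| = 14, so the area is 7.
Along each edge there are gcd(|Δx|,|Δy|)+1 lattice points, so counting each shared vertex once the boundary has gcd(12,1) + gcd(22,3) + gcd(34,4) = 1+1+2 = 4.
Pick's theorem gives I = A − B/2 + 1 = 7 − 4/2 + 1 = 6, so the closed region contains I + B = 6 + 4 = 10 lattice points.

10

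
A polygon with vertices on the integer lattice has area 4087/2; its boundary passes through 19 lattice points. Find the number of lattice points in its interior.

Pick's theorem A = I + B/2 − 1 rearranges to I = A − B/2 + 1 = 4087/2 − 19/2 + 1 = 2035.

2035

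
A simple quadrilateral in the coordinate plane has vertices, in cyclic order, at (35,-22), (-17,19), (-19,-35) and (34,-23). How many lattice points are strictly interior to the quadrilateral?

1464

Using the shoelace formula, 2A = |(35·19 − (-17)·(-22)) + ((-17)·(-35) − (-19)·19) + ((-19)·(-23) − 34·(-35)) + (34·(-22) − 35·(-23))| = 2931, so the area is 2931/2.
Along each edge there are gcd(|Δx|,|Δy|)+1 lattice points, so counting each shared vertex once the boundary has gcd(52,41) + gcd(2,54) + gcd(53,12) + gcd(1,1) = 1+2+1+1 = 5.
By Pick's theorem A = I + B/2 − 1, so I = 2931/2 − 5/2 + 1 = 1464.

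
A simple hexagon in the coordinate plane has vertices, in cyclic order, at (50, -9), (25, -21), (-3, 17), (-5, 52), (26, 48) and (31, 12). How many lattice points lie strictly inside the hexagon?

By the shoelace formula, twice the signed area is |(50·(-21) − 25·(-9)) + (25·17 − (-3)·(-21)) + ((-3)·52 − (-5)·17) + ((-5)·48 − 26·52) + (26·12 − 31·48) + (31·(-9) − 50·12)| = 4181, so the area is 4181/2.
The number of boundary lattice points is Σ gcd(|Δx|,|Δy|) = gcd(25,12) + gcd(28,38) + gcd(2,35) + gcd(31,4) + gcd(5,36) + gcd(19,21) = 1+2+1+1+1+1 = 7.
Pick's theorem gives I = A − B/2 + 1 = 4181/2 − 7/2 + 1 = 2088.

2088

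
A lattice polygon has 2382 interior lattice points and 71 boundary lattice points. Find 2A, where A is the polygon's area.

Pick's theorem states A = I + B/2 − 1, so A = 2382 + 71/2 − 1 = 4833/2.
Hence 2A = 4833.

4833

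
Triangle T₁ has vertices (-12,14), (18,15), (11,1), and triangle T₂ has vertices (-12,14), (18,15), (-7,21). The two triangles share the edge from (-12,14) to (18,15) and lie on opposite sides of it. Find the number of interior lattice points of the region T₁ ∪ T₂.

The union is the simple quadrilateral with vertices (-12,14), (11,1), (18,15), (-7,21) in order.
Using the shoelace formula, 2A = |((-12)·1 − 11·14) + (11·15 − 18·1) + (18·21 − (-7)·15) + ((-7)·14 − (-12)·21)| = 618, so the area is 309.
The number of boundary lattice points is Σ gcd(|Δx|,|Δy|) = gcd(23,13) + gcd(7,14) + gcd(25,6) + gcd(5,7) = 1+7+1+1 = 10.
By Pick's theorem I = A − B/2 + 1 = 309 − 10/2 + 1 = 305.

305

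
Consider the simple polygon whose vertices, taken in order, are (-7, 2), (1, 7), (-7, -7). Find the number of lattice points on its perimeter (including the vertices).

Along each edge there are gcd(|Δx|,|Δy|)+1 lattice points, so counting each shared vertex once the boundary has gcd(8,5) + gcd(8,14) + gcd(0,9) = 1+2+9 = 12.

12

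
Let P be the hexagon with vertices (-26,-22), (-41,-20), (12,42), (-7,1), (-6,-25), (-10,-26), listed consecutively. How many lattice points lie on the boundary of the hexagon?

9

Along each edge there are gcd(|Δx|,|Δy|)+1 lattice points, so counting each shared vertex once the boundary has gcd(15,2) + gcd(53,62) + gcd(19,41) + gcd(1,26) + gcd(4,1) + gcd(16,4) = 1+1+1+1+1+4 = 9.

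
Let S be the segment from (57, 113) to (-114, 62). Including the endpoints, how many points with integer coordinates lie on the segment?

The number of lattice points on a segment between lattice points is gcd(|Δx|,|Δy|) + 1 = gcd(171,51) + 1 = 3 + 1 = 4.

4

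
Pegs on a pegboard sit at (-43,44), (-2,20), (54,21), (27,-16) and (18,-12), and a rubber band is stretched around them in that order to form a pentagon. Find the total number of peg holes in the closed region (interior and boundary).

The shoelace formula gives twice the area as |[(-43)·20 − (-2)·44] + [(-2)·21 − 54·20] + [54·(-16) − 27·21] + [27·(-12) − 18·(-16)] + [18·44 − (-43)·(-12)]| = 3085, so the area is 1542.5.
Along each edge there are gcd(|Δx|,|Δy|)+1 lattice points, so counting each shared vertex once the boundary has gcd(41,24) + gcd(56,1) + gcd(27,37) + gcd(9,4) + gcd(61,56) = 1+1+1+1+1 = 5.
Pick's theorem gives I = A − B/2 + 1 = 1542.5 − 5/2 + 1 = 1541, so the closed region contains I + B = 1541 + 5 = 1546 lattice points.

1546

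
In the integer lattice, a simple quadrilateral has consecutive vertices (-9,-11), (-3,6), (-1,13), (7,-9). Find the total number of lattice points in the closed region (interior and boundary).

Using the shoelace formula, 2A = |[(-9)·6 − (-3)·(-11)] + [(-3)·13 − (-1)·6] + [(-1)·(-9) − 7·13] + [7·(-11) − (-9)·(-9)]| = 360, so the area is 180.
Summing gcd(|Δx|,|Δy|) over the edges gives the boundary count: gcd(6,17) + gcd(2,7) + gcd(8,22) + gcd(16,2) = 1+1+2+2 = 6.
Pick's theorem gives I = A − B/2 + 1 = 180 − 6/2 + 1 = 178, so the closed region contains I + B = 178 + 6 = 184 lattice points.

184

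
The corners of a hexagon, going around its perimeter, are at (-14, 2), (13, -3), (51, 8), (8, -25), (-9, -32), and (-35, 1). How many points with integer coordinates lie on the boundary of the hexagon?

The number of boundary lattice points is Σ gcd(|Δx|,|Δy|) = gcd(27,5) + gcd(38,11) + gcd(43,33) + gcd(17,7) + gcd(26,33) + gcd(21,1) = 1+1+1+1+1+1 = 6.

6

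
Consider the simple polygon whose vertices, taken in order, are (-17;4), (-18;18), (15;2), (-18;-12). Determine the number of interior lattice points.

Using the shoelace formula, 2A = |((-17)·18 − (-18)·4) + ((-18)·2 − 15·18) + (15·(-12) − (-18)·2) + ((-18)·4 − (-17)·(-12))| = 960, so the area is 480.
Along each edge there are gcd(|Δx|,|Δy|)+1 lattice points, so counting each shared vertex once the boundary has gcd(1,14) + gcd(33,16) + gcd(33,14) + gcd(1,16) = 1+1+1+1 = 4.
Pick's theorem gives I = A − B/2 + 1 = 480 − 4/2 + 1 = 479.

479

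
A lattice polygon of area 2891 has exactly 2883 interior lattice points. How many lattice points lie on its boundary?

Pick's theorem gives A = I + B/2 − 1, so B = 2(A − I + 1) = 2(2891 − 2883 + 1) = 18.

18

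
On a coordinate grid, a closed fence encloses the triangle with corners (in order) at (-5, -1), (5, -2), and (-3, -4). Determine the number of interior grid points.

Using the shoelace formula, 2A = |[(-5)·(-2) − 5·(-1)] + [5·(-4) − (-3)·(-2)] + [(-3)·(-1) − (-5)·(-4)]| = 28, so the area is 14.
The number of boundary lattice points is Σ gcd(|Δx|,|Δy|) = gcd(10,1) + gcd(8,2) + gcd(2,3) = 1+2+1 = 4.
By Pick's theorem A = I + B/2 − 1, so I = 14 − 4/2 + 1 = 13.

13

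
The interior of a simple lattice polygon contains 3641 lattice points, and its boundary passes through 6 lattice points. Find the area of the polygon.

3643

Pick's theorem states A = I + B/2 − 1, so A = 3641 + 6/2 − 1 = 3643.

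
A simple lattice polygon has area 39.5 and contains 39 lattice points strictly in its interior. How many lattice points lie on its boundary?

3

Pick's theorem gives A = I + B/2 − 1, so B = 2(A − I + 1) = 2(39.5 − 39 + 1) = 3.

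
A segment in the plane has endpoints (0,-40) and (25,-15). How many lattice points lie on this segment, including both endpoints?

26

The number of lattice points on a segment between lattice points is gcd(|Δx|,|Δy|) + 1 = gcd(25,25) + 1 = 25 + 1 = 26.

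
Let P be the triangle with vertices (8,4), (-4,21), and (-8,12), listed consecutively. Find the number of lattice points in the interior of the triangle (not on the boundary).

84

The shoelace formula gives twice the area as |(8·21 − (-4)·4) + ((-4)·12 − (-8)·21) + ((-8)·4 − 8·12)| = 176, so the area is 88.
The number of boundary lattice points is Σ gcd(|Δx|,|Δy|) = gcd(12,17) + gcd(4,9) + gcd(16,8) = 1+1+8 = 10.
By Pick's theorem A = I + B/2 − 1, so I = 88 − 10/2 + 1 = 84.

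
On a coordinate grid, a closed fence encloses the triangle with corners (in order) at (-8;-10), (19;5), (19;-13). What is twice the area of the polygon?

By the shoelace formula, twice the signed area is |((-8)·5 − 19·(-10)) + (19·(-13) − 19·5) + (19·(-10) − (-8)·(-13))| = 486, so the area is 243.

486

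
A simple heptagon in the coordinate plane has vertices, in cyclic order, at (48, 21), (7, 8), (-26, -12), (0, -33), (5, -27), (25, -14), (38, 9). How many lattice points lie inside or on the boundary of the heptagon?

Using the shoelace formula, 2A = |(48·8 − 7·21) + (7·(-12) − (-26)·8) + ((-26)·(-33) − 0·(-12)) + (0·(-27) − 5·(-33)) + (5·(-14) − 25·(-27)) + (25·9 − 38·(-14)) + (38·21 − 48·9)| = 3112, so the area is 1556.
The number of boundary lattice points is Σ gcd(|Δx|,|Δy|) = gcd(41,13) + gcd(33,20) + gcd(26,21) + gcd(5,6) + gcd(20,13) + gcd(13,23) + gcd(10,12) = 1+1+1+1+1+1+2 = 8.
Pick's theorem gives I = A − B/2 + 1 = 1556 − 8/2 + 1 = 1553, so the closed region contains I + B = 1553 + 8 = 1561 lattice points.

1561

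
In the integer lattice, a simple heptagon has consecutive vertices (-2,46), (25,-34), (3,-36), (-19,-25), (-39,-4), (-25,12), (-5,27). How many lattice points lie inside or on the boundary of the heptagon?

By the shoelace formula, twice the signed area is |[(-2)·(-34) − 25·46] + [25·(-36) − 3·(-34)] + [3·(-25) − (-19)·(-36)] + [(-19)·(-4) − (-39)·(-25)] + [(-39)·12 − (-25)·(-4)] + [(-25)·27 − (-5)·12] + [(-5)·46 − (-2)·27]| = 4897, so the area is 4897/2.
The number of boundary lattice points is Σ gcd(|Δx|,|Δy|) = gcd(27,80) + gcd(22,2) + gcd(22,11) + gcd(20,21) + gcd(14,16) + gcd(20,15) + gcd(3,19) = 1+2+11+1+2+5+1 = 23.
Pick's theorem gives I = A − B/2 + 1 = 4897/2 − 23/2 + 1 = 2438, so the closed region contains I + B = 2438 + 23 = 2461 lattice points.

2461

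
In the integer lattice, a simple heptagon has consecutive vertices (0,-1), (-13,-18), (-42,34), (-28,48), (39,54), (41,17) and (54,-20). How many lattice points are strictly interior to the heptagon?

Using the shoelace formula, 2A = |[0·(-18) − (-13)·(-1)] + [(-13)·34 − (-42)·(-18)] + [(-42)·48 − (-28)·34] + [(-28)·54 − 39·48] + [39·17 − 41·54] + [41·(-20) − 54·17] + [54·(-1) − 0·(-20)]| = 9002, so the area is 4501.
The number of boundary lattice points is Σ gcd(|Δx|,|Δy|) = gcd(13,17) + gcd(29,52) + gcd(14,14) + gcd(67,6) + gcd(2,37) + gcd(13,37) + gcd(54,19) = 1+1+14+1+1+1+1 = 20.
By Pick's theorem A = I + B/2 − 1, so I = 4501 − 20/2 + 1 = 4492.

4492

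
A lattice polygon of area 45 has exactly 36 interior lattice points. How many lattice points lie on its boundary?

Pick's theorem gives A = I + B/2 − 1, so B = 2(A − I + 1) = 2(45 − 36 + 1) = 20.

20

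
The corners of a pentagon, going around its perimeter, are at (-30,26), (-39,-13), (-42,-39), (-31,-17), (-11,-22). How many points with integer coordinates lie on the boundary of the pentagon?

Summing gcd(|Δx|,|Δy|) over the edges gives the boundary count: gcd(9,39) + gcd(3,26) + gcd(11,22) + gcd(20,5) + gcd(19,48) = 3+1+11+5+1 = 21.

21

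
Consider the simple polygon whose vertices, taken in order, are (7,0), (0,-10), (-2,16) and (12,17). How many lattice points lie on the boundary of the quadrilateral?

The number of boundary lattice points is Σ gcd(|Δx|,|Δy|) = gcd(7,10) + gcd(2,26) + gcd(14,1) + gcd(5,17) = 1+2+1+1 = 5.

5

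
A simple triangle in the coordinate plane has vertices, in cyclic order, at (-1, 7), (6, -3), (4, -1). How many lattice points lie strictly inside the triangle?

2

Using the shoelace formula, 2A = |[(-1)·(-3) − 6·7] + [6·(-1) − 4·(-3)] + [4·7 − (-1)·(-1)]| = 6, so the area is 3.
The number of boundary lattice points is Σ gcd(|Δx|,|Δy|) = gcd(7,10) + gcd(2,2) + gcd(5,8) = 1+2+1 = 4.
Pick's theorem gives I = A − B/2 + 1 = 3 − 4/2 + 1 = 2.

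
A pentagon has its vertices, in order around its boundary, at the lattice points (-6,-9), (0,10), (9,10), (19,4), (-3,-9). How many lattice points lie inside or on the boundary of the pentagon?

By the shoelace formula, twice the signed area is |((-6)·10 − 0·(-9)) + (0·10 − 9·10) + (9·4 − 19·10) + (19·(-9) − (-3)·4) + ((-3)·(-9) − (-6)·(-9))| = 490, so the area is 245.
Along each edge there are gcd(|Δx|,|Δy|)+1 lattice points, so counting each shared vertex once the boundary has gcd(6,19) + gcd(9,0) + gcd(10,6) + gcd(22,13) + gcd(3,0) = 1+9+2+1+3 = 16.
Pick's theorem gives I = A − B/2 + 1 = 245 − 16/2 + 1 = 238, so the closed region contains I + B = 238 + 16 = 254 lattice points.

254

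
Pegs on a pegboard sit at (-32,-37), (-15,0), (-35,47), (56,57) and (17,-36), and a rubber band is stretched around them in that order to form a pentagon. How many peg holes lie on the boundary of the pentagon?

Along each edge there are gcd(|Δx|,|Δy|)+1 lattice points, so counting each shared vertex once the boundary has gcd(17,37) + gcd(20,47) + gcd(91,10) + gcd(39,93) + gcd(49,1) = 1+1+1+3+1 = 7.

7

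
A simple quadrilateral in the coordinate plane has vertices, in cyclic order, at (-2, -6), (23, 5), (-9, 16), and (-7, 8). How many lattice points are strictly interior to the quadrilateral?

By the shoelace formula, twice the signed area is |[(-2)·5 − 23·(-6)] + [23·16 − (-9)·5] + [(-9)·8 − (-7)·16] + [(-7)·(-6) − (-2)·8]| = 639, so the area is 319.5.
Along each edge there are gcd(|Δx|,|Δy|)+1 lattice points, so counting each shared vertex once the boundary has gcd(25,11) + gcd(32,11) + gcd(2,8) + gcd(5,14) = 1+1+2+1 = 5.
Pick's theorem gives I = A − B/2 + 1 = 319.5 − 5/2 + 1 = 318.

318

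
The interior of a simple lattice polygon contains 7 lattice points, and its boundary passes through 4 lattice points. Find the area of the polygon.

Pick's theorem states A = I + B/2 − 1, so A = 7 + 4/2 − 1 = 8.

8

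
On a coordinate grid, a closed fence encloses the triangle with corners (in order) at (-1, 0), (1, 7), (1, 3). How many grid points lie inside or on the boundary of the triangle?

8

Using the shoelace formula, 2A = |((-1)·7 − 1·0) + (1·3 − 1·7) + (1·0 − (-1)·3)| = 8, so the area is 4.
Along each edge there are gcd(|Δx|,|Δy|)+1 lattice points, so counting each shared vertex once the boundary has gcd(2,7) + gcd(0,4) + gcd(2,3) = 1+4+1 = 6.
Pick's theorem gives I = A − B/2 + 1 = 4 − 6/2 + 1 = 2, so the closed region contains I + B = 2 + 6 = 8 lattice points.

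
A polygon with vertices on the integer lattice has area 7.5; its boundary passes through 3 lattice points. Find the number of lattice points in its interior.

7

Pick's theorem A = I + B/2 − 1 rearranges to I = A − B/2 + 1 = 7.5 − 3/2 + 1 = 7.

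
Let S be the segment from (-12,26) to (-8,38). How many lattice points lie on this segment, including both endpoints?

The number of lattice points on a segment between lattice points is gcd(|Δx|,|Δy|) + 1 = gcd(4,12) + 1 = 4 + 1 = 5.

5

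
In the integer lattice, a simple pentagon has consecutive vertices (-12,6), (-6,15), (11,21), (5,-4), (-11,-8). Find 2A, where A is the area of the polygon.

The shoelace formula gives twice the area as |((-12)·15 − (-6)·6) + ((-6)·21 − 11·15) + (11·(-4) − 5·21) + (5·(-8) − (-11)·(-4)) + ((-11)·6 − (-12)·(-8))| = 830, so the area is 415.

830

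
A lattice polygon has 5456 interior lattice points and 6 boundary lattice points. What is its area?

5458

By Pick's theorem, A = I + B/2 − 1 = 5456 + 6/2 − 1 = 5458.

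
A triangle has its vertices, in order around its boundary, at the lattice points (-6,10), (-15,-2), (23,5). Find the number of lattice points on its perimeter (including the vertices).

The number of boundary lattice points is Σ gcd(|Δx|,|Δy|) = gcd(9,12) + gcd(38,7) + gcd(29,5) = 3+1+1 = 5.

5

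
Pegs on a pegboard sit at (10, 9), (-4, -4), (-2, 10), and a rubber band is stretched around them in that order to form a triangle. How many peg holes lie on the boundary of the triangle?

4

The number of boundary lattice points is Σ gcd(|Δx|,|Δy|) = gcd(14,13) + gcd(2,14) + gcd(12,1) = 1+2+1 = 4.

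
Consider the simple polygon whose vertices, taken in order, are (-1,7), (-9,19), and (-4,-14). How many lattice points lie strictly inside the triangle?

By the shoelace formula, twice the signed area is |[(-1)·19 − (-9)·7] + [(-9)·(-14) − (-4)·19] + [(-4)·7 − (-1)·(-14)]| = 204, so the area is 102.
The number of boundary lattice points is Σ gcd(|Δx|,|Δy|) = gcd(8,12) + gcd(5,33) + gcd(3,21) = 4+1+3 = 8.
By Pick's theorem A = I + B/2 − 1, so I = 102 − 8/2 + 1 = 99.

99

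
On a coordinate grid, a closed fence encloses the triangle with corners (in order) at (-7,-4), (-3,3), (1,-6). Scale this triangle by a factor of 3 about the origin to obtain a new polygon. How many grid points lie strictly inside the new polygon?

283

The shoelace formula gives twice the area as |((-7)·3 − (-3)·(-4)) + ((-3)·(-6) − 1·3) + (1·(-4) − (-7)·(-6))| = 64, so the area is 32.
Along each edge there are gcd(|Δx|,|Δy|)+1 lattice points, so counting each shared vertex once the boundary has gcd(4,7) + gcd(4,9) + gcd(8,2) = 1+1+2 = 4.
Scaling by 3 multiplies the area by 3² = 9 (so the new area is 288) and multiplies the boundary lattice-point count by 3, giving 12.
By Pick's theorem, the interior count of the dilated polygon is 288 − 12/2 + 1 = 283.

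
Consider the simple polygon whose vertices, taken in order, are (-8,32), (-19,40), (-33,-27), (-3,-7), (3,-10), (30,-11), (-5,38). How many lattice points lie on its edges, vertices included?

26

The number of boundary lattice points is Σ gcd(|Δx|,|Δy|) = gcd(11,8) + gcd(14,67) + gcd(30,20) + gcd(6,3) + gcd(27,1) + gcd(35,49) + gcd(3,6) = 1+1+10+3+1+7+3 = 26.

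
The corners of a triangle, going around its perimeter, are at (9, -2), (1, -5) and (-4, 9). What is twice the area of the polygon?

127

Using the shoelace formula, 2A = |[9·(-5) − 1·(-2)] + [1·9 − (-4)·(-5)] + [(-4)·(-2) − 9·9]| = 127, so the area is 63.5.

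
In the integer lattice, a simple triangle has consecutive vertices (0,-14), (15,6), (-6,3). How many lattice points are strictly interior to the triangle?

184

By the shoelace formula, twice the signed area is |(0·6 − 15·(-14)) + (15·3 − (-6)·6) + ((-6)·(-14) − 0·3)| = 375, so the area is 375/2.
Along each edge there are gcd(|Δx|,|Δy|)+1 lattice points, so counting each shared vertex once the boundary has gcd(15,20) + gcd(21,3) + gcd(6,17) = 5+3+1 = 9.
Pick's theorem gives I = A − B/2 + 1 = 375/2 − 9/2 + 1 = 184.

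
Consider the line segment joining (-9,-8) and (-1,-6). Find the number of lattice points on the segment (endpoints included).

The number of lattice points on a segment between lattice points is gcd(|Δx|,|Δy|) + 1 = gcd(8,2) + 1 = 2 + 1 = 3.

3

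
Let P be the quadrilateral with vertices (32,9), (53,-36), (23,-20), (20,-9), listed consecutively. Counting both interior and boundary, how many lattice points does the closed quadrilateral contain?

607

By the shoelace formula, twice the signed area is |[32·(-36) − 53·9] + [53·(-20) − 23·(-36)] + [23·(-9) − 20·(-20)] + [20·9 − 32·(-9)]| = 1200, so the area is 600.
Along each edge there are gcd(|Δx|,|Δy|)+1 lattice points, so counting each shared vertex once the boundary has gcd(21,45) + gcd(30,16) + gcd(3,11) + gcd(12,18) = 3+2+1+6 = 12.
Pick's theorem gives I = A − B/2 + 1 = 600 − 12/2 + 1 = 595, so the closed region contains I + B = 595 + 12 = 607 lattice points.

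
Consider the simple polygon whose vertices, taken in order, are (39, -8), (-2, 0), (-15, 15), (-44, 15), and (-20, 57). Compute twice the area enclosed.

3882

The shoelace formula gives twice the area as |[39·0 − (-2)·(-8)] + [(-2)·15 − (-15)·0] + [(-15)·15 − (-44)·15] + [(-44)·57 − (-20)·15] + [(-20)·(-8) − 39·57]| = 3882, so the area is 1941.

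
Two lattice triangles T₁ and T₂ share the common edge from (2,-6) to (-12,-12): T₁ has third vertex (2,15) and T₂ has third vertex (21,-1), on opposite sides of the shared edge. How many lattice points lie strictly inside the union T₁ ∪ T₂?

153

The union is the simple quadrilateral with vertices (2,-6), (2,15), (-12,-12), (21,-1) in order.
The shoelace formula gives twice the area as |[2·15 − 2·(-6)] + [2·(-12) − (-12)·15] + [(-12)·(-1) − 21·(-12)] + [21·(-6) − 2·(-1)]| = 338, so the area is 169.
Along each edge there are gcd(|Δx|,|Δy|)+1 lattice points, so counting each shared vertex once the boundary has gcd(0,21) + gcd(14,27) + gcd(33,11) + gcd(19,5) = 21+1+11+1 = 34.
By Pick's theorem I = A − B/2 + 1 = 169 − 34/2 + 1 = 153.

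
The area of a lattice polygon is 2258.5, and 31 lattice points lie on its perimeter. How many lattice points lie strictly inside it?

Pick's theorem A = I + B/2 − 1 rearranges to I = A − B/2 + 1 = 2258.5 − 31/2 + 1 = 2244.

2244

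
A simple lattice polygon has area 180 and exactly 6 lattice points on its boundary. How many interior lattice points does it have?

From Pick's theorem, I = A − B/2 + 1 = 180 − 6/2 + 1 = 178.

178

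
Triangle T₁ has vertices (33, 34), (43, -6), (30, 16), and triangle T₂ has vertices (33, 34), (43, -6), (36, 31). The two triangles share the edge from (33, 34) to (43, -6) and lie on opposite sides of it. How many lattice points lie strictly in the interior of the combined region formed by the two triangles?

The union is the simple quadrilateral with vertices (33, 34), (30, 16), (43, -6), (36, 31) in order.
The shoelace formula gives twice the area as |(33·16 − 30·34) + (30·(-6) − 43·16) + (43·31 − 36·(-6)) + (36·34 − 33·31)| = 390, so the area is 195.
Summing gcd(|Δx|,|Δy|) over the edges gives the boundary count: gcd(3,18) + gcd(13,22) + gcd(7,37) + gcd(3,3) = 3+1+1+3 = 8.
By Pick's theorem I = A − B/2 + 1 = 195 − 8/2 + 1 = 192.

192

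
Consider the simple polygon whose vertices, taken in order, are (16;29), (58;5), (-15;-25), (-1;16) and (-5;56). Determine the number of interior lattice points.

2123

By the shoelace formula, twice the signed area is |[16·5 − 58·29] + [58·(-25) − (-15)·5] + [(-15)·16 − (-1)·(-25)] + [(-1)·56 − (-5)·16] + [(-5)·29 − 16·56]| = 4259, so the area is 4259/2.
The number of boundary lattice points is Σ gcd(|Δx|,|Δy|) = gcd(42,24) + gcd(73,30) + gcd(14,41) + gcd(4,40) + gcd(21,27) = 6+1+1+4+3 = 15.
By Pick's theorem A = I + B/2 − 1, so I = 4259/2 − 15/2 + 1 = 2123.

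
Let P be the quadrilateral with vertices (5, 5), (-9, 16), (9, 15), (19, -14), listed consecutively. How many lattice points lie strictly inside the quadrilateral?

The shoelace formula gives twice the area as |[5·16 − (-9)·5] + [(-9)·15 − 9·16] + [9·(-14) − 19·15] + [19·5 − 5·(-14)]| = 400, so the area is 200.
The number of boundary lattice points is Σ gcd(|Δx|,|Δy|) = gcd(14,11) + gcd(18,1) + gcd(10,29) + gcd(14,19) = 1+1+1+1 = 4.
Pick's theorem gives I = A − B/2 + 1 = 200 − 4/2 + 1 = 199.

199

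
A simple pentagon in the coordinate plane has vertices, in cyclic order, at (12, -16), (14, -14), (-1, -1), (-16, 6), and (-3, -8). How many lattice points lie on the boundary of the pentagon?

Along each edge there are gcd(|Δx|,|Δy|)+1 lattice points, so counting each shared vertex once the boundary has gcd(2,2) + gcd(15,13) + gcd(15,7) + gcd(13,14) + gcd(15,8) = 2+1+1+1+1 = 6.

6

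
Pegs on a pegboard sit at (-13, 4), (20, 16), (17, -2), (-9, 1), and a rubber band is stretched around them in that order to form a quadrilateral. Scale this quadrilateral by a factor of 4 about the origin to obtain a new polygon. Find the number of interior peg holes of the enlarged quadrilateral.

4977

The shoelace formula gives twice the area as |[(-13)·16 − 20·4] + [20·(-2) − 17·16] + [17·1 − (-9)·(-2)] + [(-9)·4 − (-13)·1]| = 624, so the area is 312.
The number of boundary lattice points is Σ gcd(|Δx|,|Δy|) = gcd(33,12) + gcd(3,18) + gcd(26,3) + gcd(4,3) = 3+3+1+1 = 8.
Scaling by 4 multiplies the area by 4² = 16 (so the new area is 4992) and multiplies the boundary lattice-point count by 4, giving 32.
By Pick's theorem, the interior count of the dilated polygon is 4992 − 32/2 + 1 = 4977.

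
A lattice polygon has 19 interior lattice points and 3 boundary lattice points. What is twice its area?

39

By Pick's theorem, A = I + B/2 − 1 = 19 + 3/2 − 1 = 39/2.
Hence 2A = 39.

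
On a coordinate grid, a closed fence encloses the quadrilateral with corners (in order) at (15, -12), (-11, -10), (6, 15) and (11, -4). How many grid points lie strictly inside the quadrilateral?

Using the shoelace formula, 2A = |[15·(-10) − (-11)·(-12)] + [(-11)·15 − 6·(-10)] + [6·(-4) − 11·15] + [11·(-12) − 15·(-4)]| = 648, so the area is 324.
The number of boundary lattice points is Σ gcd(|Δx|,|Δy|) = gcd(26,2) + gcd(17,25) + gcd(5,19) + gcd(4,8) = 2+1+1+4 = 8.
Pick's theorem gives I = A − B/2 + 1 = 324 − 8/2 + 1 = 321.

321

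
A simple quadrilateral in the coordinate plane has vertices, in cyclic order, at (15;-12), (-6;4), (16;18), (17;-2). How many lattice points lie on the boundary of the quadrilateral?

Summing gcd(|Δx|,|Δy|) over the edges gives the boundary count: gcd(21,16) + gcd(22,14) + gcd(1,20) + gcd(2,10) = 1+2+1+2 = 6.

6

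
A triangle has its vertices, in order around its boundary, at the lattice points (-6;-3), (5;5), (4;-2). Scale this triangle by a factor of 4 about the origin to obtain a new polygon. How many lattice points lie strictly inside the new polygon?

The shoelace formula gives twice the area as |((-6)·5 − 5·(-3)) + (5·(-2) − 4·5) + (4·(-3) − (-6)·(-2))| = 69, so the area is 69/2.
The number of boundary lattice points is Σ gcd(|Δx|,|Δy|) = gcd(11,8) + gcd(1,7) + gcd(10,1) = 1+1+1 = 3.
Scaling by 4 multiplies the area by 4² = 16 (so the new area is 552) and multiplies the boundary lattice-point count by 4, giving 12.
By Pick's theorem, the interior count of the dilated polygon is 552 − 12/2 + 1 = 547.

547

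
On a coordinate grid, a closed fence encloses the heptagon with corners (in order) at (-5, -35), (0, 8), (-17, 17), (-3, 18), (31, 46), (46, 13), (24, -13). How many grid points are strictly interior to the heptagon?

2187

By the shoelace formula, twice the signed area is |[(-5)·8 − 0·(-35)] + [0·17 − (-17)·8] + [(-17)·18 − (-3)·17] + [(-3)·46 − 31·18] + [31·13 − 46·46] + [46·(-13) − 24·13] + [24·(-35) − (-5)·(-13)]| = 4383, so the area is 4383/2.
Summing gcd(|Δx|,|Δy|) over the edges gives the boundary count: gcd(5,43) + gcd(17,9) + gcd(14,1) + gcd(34,28) + gcd(15,33) + gcd(22,26) + gcd(29,22) = 1+1+1+2+3+2+1 = 11.
Pick's theorem gives I = A − B/2 + 1 = 4383/2 − 11/2 + 1 = 2187.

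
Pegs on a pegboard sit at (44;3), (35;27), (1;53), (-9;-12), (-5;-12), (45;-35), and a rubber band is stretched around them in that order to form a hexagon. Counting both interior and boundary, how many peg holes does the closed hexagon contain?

2916

Using the shoelace formula, 2A = |[44·27 − 35·3] + [35·53 − 1·27] + [1·(-12) − (-9)·53] + [(-9)·(-12) − (-5)·(-12)] + [(-5)·(-35) − 45·(-12)] + [45·3 − 44·(-35)]| = 5814, so the area is 2907.
The number of boundary lattice points is Σ gcd(|Δx|,|Δy|) = gcd(9,24) + gcd(34,26) + gcd(10,65) + gcd(4,0) + gcd(50,23) + gcd(1,38) = 3+2+5+4+1+1 = 16.
Pick's theorem gives I = A − B/2 + 1 = 2907 − 16/2 + 1 = 2900, so the closed region contains I + B = 2900 + 16 = 2916 lattice points.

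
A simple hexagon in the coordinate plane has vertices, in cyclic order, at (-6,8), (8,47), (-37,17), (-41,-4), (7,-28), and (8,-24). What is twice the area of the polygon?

3526

Using the shoelace formula, 2A = |((-6)·47 − 8·8) + (8·17 − (-37)·47) + ((-37)·(-4) − (-41)·17) + ((-41)·(-28) − 7·(-4)) + (7·(-24) − 8·(-28)) + (8·8 − (-6)·(-24))| = 3526, so the area is 1763.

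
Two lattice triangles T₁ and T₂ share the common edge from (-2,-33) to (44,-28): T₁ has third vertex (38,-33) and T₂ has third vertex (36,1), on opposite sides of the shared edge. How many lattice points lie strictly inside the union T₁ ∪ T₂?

The union is the simple quadrilateral with vertices (-2,-33), (38,-33), (44,-28), (36,1) in order.
By the shoelace formula, twice the signed area is |((-2)·(-33) − 38·(-33)) + (38·(-28) − 44·(-33)) + (44·1 − 36·(-28)) + (36·(-33) − (-2)·1)| = 1574, so the area is 787.
Summing gcd(|Δx|,|Δy|) over the edges gives the boundary count: gcd(40,0) + gcd(6,5) + gcd(8,29) + gcd(38,34) = 40+1+1+2 = 44.
By Pick's theorem I = A − B/2 + 1 = 787 − 44/2 + 1 = 766.

766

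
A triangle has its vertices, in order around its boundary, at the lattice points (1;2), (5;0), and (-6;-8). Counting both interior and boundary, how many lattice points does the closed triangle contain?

30

Using the shoelace formula, 2A = |(1·0 − 5·2) + (5·(-8) − (-6)·0) + ((-6)·2 − 1·(-8))| = 54, so the area is 27.
Along each edge there are gcd(|Δx|,|Δy|)+1 lattice points, so counting each shared vertex once the boundary has gcd(4,2) + gcd(11,8) + gcd(7,10) = 2+1+1 = 4.
Pick's theorem gives I = A − B/2 + 1 = 27 − 4/2 + 1 = 26, so the closed region contains I + B = 26 + 4 = 30 lattice points.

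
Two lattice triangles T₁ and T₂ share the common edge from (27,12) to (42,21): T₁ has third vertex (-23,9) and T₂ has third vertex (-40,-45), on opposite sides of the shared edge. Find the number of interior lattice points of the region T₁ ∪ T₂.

The union is the simple quadrilateral with vertices (27,12), (-23,9), (42,21), (-40,-45) in order.
The shoelace formula gives twice the area as |[27·9 − (-23)·12] + [(-23)·21 − 42·9] + [42·(-45) − (-40)·21] + [(-40)·12 − 27·(-45)]| = 657, so the area is 657/2.
Along each edge there are gcd(|Δx|,|Δy|)+1 lattice points, so counting each shared vertex once the boundary has gcd(50,3) + gcd(65,12) + gcd(82,66) + gcd(67,57) = 1+1+2+1 = 5.
By Pick's theorem I = A − B/2 + 1 = 657/2 − 5/2 + 1 = 327.

327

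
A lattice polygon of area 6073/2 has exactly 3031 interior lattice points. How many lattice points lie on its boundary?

13

Pick's theorem gives A = I + B/2 − 1, so B = 2(A − I + 1) = 2(6073/2 − 3031 + 1) = 13.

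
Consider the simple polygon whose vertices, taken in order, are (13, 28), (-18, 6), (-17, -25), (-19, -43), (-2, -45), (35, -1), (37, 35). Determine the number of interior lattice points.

2786

By the shoelace formula, twice the signed area is |(13·6 − (-18)·28) + ((-18)·(-25) − (-17)·6) + ((-17)·(-43) − (-19)·(-25)) + ((-19)·(-45) − (-2)·(-43)) + ((-2)·(-1) − 35·(-45)) + (35·35 − 37·(-1)) + (37·28 − 13·35)| = 5579, so the area is 2789.5.
The number of boundary lattice points is Σ gcd(|Δx|,|Δy|) = gcd(31,22) + gcd(1,31) + gcd(2,18) + gcd(17,2) + gcd(37,44) + gcd(2,36) + gcd(24,7) = 1+1+2+1+1+2+1 = 9.
Pick's theorem gives I = A − B/2 + 1 = 2789.5 − 9/2 + 1 = 2786.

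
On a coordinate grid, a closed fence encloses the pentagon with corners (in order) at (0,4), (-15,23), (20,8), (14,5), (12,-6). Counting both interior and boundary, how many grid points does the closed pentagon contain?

By the shoelace formula, twice the signed area is |(0·23 − (-15)·4) + ((-15)·8 − 20·23) + (20·5 − 14·8) + (14·(-6) − 12·5) + (12·4 − 0·(-6))| = 628, so the area is 314.
Summing gcd(|Δx|,|Δy|) over the edges gives the boundary count: gcd(15,19) + gcd(35,15) + gcd(6,3) + gcd(2,11) + gcd(12,10) = 1+5+3+1+2 = 12.
Pick's theorem gives I = A − B/2 + 1 = 314 − 12/2 + 1 = 309, so the closed region contains I + B = 309 + 12 = 321 lattice points.

321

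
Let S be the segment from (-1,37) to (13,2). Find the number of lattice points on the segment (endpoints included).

8

The number of lattice points on a segment between lattice points is gcd(|Δx|,|Δy|) + 1 = gcd(14,35) + 1 = 7 + 1 = 8.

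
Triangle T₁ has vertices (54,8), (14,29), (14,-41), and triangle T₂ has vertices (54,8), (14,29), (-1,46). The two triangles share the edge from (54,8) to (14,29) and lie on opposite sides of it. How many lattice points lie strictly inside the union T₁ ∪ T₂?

1547

The union is the simple quadrilateral with vertices (54,8), (14,-41), (14,29), (-1,46) in order.
The shoelace formula gives twice the area as |(54·(-41) − 14·8) + (14·29 − 14·(-41)) + (14·46 − (-1)·29) + ((-1)·8 − 54·46)| = 3165, so the area is 1582.5.
Along each edge there are gcd(|Δx|,|Δy|)+1 lattice points, so counting each shared vertex once the boundary has gcd(40,49) + gcd(0,70) + gcd(15,17) + gcd(55,38) = 1+70+1+1 = 73.
By Pick's theorem I = A − B/2 + 1 = 1582.5 − 73/2 + 1 = 1547.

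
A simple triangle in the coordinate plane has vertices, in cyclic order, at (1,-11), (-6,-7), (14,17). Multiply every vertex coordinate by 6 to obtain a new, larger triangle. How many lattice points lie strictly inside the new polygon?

By the shoelace formula, twice the signed area is |(1·(-7) − (-6)·(-11)) + ((-6)·17 − 14·(-7)) + (14·(-11) − 1·17)| = 248, so the area is 124.
Along each edge there are gcd(|Δx|,|Δy|)+1 lattice points, so counting each shared vertex once the boundary has gcd(7,4) + gcd(20,24) + gcd(13,28) = 1+4+1 = 6.
Scaling by 6 multiplies the area by 6² = 36 (so the new area is 4464) and multiplies the boundary lattice-point count by 6, giving 36.
By Pick's theorem, the interior count of the dilated polygon is 4464 − 36/2 + 1 = 4447.

4447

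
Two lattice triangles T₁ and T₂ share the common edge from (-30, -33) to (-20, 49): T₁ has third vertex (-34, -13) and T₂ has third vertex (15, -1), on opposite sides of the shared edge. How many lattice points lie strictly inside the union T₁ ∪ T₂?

1944

The union is the simple quadrilateral with vertices (-30, -33), (-34, -13), (-20, 49), (15, -1) in order.
By the shoelace formula, twice the signed area is |[(-30)·(-13) − (-34)·(-33)] + [(-34)·49 − (-20)·(-13)] + [(-20)·(-1) − 15·49] + [15·(-33) − (-30)·(-1)]| = 3898, so the area is 1949.
The number of boundary lattice points is Σ gcd(|Δx|,|Δy|) = gcd(4,20) + gcd(14,62) + gcd(35,50) + gcd(45,32) = 4+2+5+1 = 12.
By Pick's theorem I = A − B/2 + 1 = 1949 − 12/2 + 1 = 1944.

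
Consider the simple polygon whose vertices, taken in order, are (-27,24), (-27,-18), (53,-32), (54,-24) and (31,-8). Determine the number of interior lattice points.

2101

By the shoelace formula, twice the signed area is |[(-27)·(-18) − (-27)·24] + [(-27)·(-32) − 53·(-18)] + [53·(-24) − 54·(-32)] + [54·(-8) − 31·(-24)] + [31·24 − (-27)·(-8)]| = 4248, so the area is 2124.
Along each edge there are gcd(|Δx|,|Δy|)+1 lattice points, so counting each shared vertex once the boundary has gcd(0,42) + gcd(80,14) + gcd(1,8) + gcd(23,16) + gcd(58,32) = 42+2+1+1+2 = 48.
Pick's theorem gives I = A − B/2 + 1 = 2124 − 48/2 + 1 = 2101.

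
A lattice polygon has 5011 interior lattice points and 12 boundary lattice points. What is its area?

Pick's theorem states A = I + B/2 − 1, so A = 5011 + 12/2 − 1 = 5016.

5016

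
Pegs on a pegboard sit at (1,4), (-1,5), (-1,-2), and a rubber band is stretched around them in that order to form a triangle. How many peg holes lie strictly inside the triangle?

3

Using the shoelace formula, 2A = |(1·5 − (-1)·4) + ((-1)·(-2) − (-1)·5) + ((-1)·4 − 1·(-2))| = 14, so the area is 7.
The number of boundary lattice points is Σ gcd(|Δx|,|Δy|) = gcd(2,1) + gcd(0,7) + gcd(2,6) = 1+7+2 = 10.
By Pick's theorem A = I + B/2 − 1, so I = 7 − 10/2 + 1 = 3.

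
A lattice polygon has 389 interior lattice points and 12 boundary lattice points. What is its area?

394

Pick's theorem states A = I + B/2 − 1, so A = 389 + 12/2 − 1 = 394.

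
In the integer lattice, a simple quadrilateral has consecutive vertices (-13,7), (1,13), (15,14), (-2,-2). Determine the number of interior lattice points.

By the shoelace formula, twice the signed area is |[(-13)·13 − 1·7] + [1·14 − 15·13] + [15·(-2) − (-2)·14] + [(-2)·7 − (-13)·(-2)]| = 399, so the area is 399/2.
Summing gcd(|Δx|,|Δy|) over the edges gives the boundary count: gcd(14,6) + gcd(14,1) + gcd(17,16) + gcd(11,9) = 2+1+1+1 = 5.
Pick's theorem gives I = A − B/2 + 1 = 399/2 − 5/2 + 1 = 198.

198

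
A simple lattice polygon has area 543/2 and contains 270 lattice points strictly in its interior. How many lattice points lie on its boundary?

Pick's theorem gives A = I + B/2 − 1, so B = 2(A − I + 1) = 2(543/2 − 270 + 1) = 5.

5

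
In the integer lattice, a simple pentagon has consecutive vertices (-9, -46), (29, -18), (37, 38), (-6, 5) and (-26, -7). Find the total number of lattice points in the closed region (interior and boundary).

The shoelace formula gives twice the area as |((-9)·(-18) − 29·(-46)) + (29·38 − 37·(-18)) + (37·5 − (-6)·38) + ((-6)·(-7) − (-26)·5) + ((-26)·(-46) − (-9)·(-7))| = 4982, so the area is 2491.
Summing gcd(|Δx|,|Δy|) over the edges gives the boundary count: gcd(38,28) + gcd(8,56) + gcd(43,33) + gcd(20,12) + gcd(17,39) = 2+8+1+4+1 = 16.
Pick's theorem gives I = A − B/2 + 1 = 2491 − 16/2 + 1 = 2484, so the closed region contains I + B = 2484 + 16 = 2500 lattice points.

2500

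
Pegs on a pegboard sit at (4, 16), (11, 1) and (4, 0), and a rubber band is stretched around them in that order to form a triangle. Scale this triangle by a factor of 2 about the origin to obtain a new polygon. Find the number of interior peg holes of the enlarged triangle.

207

By the shoelace formula, twice the signed area is |[4·1 − 11·16] + [11·0 − 4·1] + [4·16 − 4·0]| = 112, so the area is 56.
Along each edge there are gcd(|Δx|,|Δy|)+1 lattice points, so counting each shared vertex once the boundary has gcd(7,15) + gcd(7,1) + gcd(0,16) = 1+1+16 = 18.
Scaling by 2 multiplies the area by 2² = 4 (so the new area is 224) and multiplies the boundary lattice-point count by 2, giving 36.
By Pick's theorem, the interior count of the dilated polygon is 224 − 36/2 + 1 = 207.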